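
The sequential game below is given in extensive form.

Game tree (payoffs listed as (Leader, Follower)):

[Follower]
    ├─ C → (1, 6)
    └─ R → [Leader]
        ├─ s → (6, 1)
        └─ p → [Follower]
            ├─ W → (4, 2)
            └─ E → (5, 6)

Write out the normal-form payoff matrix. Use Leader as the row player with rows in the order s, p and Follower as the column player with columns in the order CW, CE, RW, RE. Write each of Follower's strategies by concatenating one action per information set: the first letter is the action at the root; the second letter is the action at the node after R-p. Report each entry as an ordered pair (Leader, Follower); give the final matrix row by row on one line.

s: (1,6) (1,6) (6,1) (6,1) | p: (1,6) (1,6) (4,2) (5,6)

           CW       CE       RW       RE
   s    (1,6)    (1,6)    (6,1)    (6,1)
   p    (1,6)    (1,6)    (4,2)    (5,6)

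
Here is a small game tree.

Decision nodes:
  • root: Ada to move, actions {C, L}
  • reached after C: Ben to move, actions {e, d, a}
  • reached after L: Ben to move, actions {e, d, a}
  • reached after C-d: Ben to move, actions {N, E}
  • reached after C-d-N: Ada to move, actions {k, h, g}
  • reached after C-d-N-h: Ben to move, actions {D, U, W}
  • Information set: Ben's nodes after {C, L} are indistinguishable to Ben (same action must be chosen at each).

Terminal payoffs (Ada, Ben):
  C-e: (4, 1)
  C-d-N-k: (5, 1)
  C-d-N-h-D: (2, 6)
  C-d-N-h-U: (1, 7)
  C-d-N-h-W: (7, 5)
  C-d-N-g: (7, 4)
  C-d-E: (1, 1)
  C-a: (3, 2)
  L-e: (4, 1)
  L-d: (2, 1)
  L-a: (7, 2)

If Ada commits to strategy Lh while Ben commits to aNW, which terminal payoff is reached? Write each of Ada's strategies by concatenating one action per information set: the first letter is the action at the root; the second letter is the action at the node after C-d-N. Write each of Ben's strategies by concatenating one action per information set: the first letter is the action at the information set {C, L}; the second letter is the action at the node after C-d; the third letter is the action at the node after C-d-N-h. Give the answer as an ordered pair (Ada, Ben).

(7, 2)

Trace the play path from the root:
  Ada plays L
  Ben plays a at [L]
→ terminal payoff (7, 2).
(Ada's choice at the node after C-d-N is never reached on this path, so it doesn't affect the outcome.)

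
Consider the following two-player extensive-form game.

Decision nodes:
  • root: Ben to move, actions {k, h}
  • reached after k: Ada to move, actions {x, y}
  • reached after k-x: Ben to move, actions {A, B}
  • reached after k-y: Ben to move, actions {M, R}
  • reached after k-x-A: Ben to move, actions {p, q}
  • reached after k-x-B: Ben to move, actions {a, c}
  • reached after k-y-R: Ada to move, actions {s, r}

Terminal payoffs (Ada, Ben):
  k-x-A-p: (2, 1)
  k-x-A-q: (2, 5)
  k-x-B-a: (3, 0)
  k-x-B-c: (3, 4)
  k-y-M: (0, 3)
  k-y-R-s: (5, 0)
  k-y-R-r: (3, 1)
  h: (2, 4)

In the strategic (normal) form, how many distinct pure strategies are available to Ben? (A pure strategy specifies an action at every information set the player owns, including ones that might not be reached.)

32

Ben owns the root with actions {k, h} — two choices.
Ben owns the node after k-x with actions {A, B} — two choices.
Ben owns the node after k-y with actions {M, R} — two choices.
Ben owns the node after k-x-A with actions {p, q} — two choices.
Ben owns the node after k-x-B with actions {a, c} — two choices.
A pure strategy fixes one action at each information set independently, so the count is the product 2 × 2 × 2 × 2 × 2 = 32.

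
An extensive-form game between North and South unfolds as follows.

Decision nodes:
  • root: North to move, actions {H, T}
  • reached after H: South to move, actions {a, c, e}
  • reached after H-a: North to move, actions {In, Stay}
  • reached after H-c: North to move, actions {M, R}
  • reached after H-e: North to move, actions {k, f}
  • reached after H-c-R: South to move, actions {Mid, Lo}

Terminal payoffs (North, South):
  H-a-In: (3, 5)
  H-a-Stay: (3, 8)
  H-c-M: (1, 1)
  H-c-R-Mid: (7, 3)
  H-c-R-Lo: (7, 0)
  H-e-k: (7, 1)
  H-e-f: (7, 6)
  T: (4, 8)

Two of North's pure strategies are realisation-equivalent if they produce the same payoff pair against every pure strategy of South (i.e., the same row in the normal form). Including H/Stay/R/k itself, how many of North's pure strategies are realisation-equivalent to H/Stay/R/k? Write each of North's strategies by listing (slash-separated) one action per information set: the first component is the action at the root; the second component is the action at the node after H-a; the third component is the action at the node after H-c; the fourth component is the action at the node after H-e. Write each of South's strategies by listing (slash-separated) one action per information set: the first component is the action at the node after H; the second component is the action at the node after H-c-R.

Row for H/Stay/R/k (columns a/Mid, a/Lo, c/Mid, c/Lo, e/Mid, e/Lo): (3,8) (3,8) (7,3) (7,0) (7,1) (7,1).
Every one of North's information sets is on the play path for some reply by South when North follows H/Stay/R/k.
Changing the action at any of them therefore changes at least one column, so only H/Stay/R/k itself gives this row.

1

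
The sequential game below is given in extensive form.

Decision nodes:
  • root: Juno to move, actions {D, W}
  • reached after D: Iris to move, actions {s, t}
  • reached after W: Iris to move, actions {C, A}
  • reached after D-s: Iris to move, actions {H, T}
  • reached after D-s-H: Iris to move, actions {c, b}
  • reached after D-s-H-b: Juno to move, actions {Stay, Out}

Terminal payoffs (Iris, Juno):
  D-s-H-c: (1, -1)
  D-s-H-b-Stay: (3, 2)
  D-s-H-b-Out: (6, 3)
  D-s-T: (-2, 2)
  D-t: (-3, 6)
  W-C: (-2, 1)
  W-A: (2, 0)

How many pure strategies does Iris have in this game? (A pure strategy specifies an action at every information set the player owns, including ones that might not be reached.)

Iris owns the node after D with actions {s, t} — two choices.
Iris owns the node after W with actions {C, A} — two choices.
Iris owns the node after D-s with actions {H, T} — two choices.
Iris owns the node after D-s-H with actions {c, b} — two choices.
A pure strategy fixes one action at each information set independently, so the count is the product 2 × 2 × 2 × 2 = 16.

16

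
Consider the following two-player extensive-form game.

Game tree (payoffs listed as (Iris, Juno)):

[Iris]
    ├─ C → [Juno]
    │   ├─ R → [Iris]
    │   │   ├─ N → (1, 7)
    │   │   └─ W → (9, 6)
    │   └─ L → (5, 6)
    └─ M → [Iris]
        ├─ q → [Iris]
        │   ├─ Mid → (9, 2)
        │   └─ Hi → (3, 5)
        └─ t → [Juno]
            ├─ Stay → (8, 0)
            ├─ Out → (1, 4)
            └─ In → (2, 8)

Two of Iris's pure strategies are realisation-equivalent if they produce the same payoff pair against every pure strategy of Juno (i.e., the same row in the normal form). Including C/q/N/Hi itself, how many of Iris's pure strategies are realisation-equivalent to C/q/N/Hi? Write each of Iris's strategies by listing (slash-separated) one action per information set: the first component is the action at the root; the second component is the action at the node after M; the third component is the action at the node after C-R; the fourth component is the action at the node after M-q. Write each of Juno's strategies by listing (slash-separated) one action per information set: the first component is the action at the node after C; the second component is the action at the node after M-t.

4

Row for C/q/N/Hi (columns R/Stay, R/Out, R/In, L/Stay, L/Out, L/In): (1,7) (1,7) (1,7) (5,6) (5,6) (5,6).
Under C/q/N/Hi, Iris's choice at the node after M and at the node after M-q can never be reached regardless of what Juno does, so varying those choices leaves every outcome unchanged.
Holding the reachable choices fixed and varying the unreachable ones freely already gives 2 × 2 = 4 equivalent strategies.
No other strategy reproduces this row, so those 4 are the full class: C/q/N/Mid, C/q/N/Hi, C/t/N/Mid, C/t/N/Hi.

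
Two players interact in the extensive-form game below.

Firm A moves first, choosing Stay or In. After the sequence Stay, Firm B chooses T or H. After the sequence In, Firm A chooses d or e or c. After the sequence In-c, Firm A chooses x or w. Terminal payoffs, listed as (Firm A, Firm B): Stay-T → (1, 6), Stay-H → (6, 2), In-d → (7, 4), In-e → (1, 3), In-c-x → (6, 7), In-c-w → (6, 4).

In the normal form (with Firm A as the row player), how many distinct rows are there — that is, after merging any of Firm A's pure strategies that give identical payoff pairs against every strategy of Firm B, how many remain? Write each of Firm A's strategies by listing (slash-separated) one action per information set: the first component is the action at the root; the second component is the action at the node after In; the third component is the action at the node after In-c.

Firm A has 12 pure strategies: Stay/d/x, Stay/d/w, Stay/e/x, Stay/e/w, Stay/c/x, Stay/c/w, In/d/x, In/d/w, In/e/x, In/e/w, In/c/x, In/c/w. Columns: T, H.
{Stay/d/x, Stay/d/w, Stay/e/x, Stay/e/w, Stay/c/x, Stay/c/w} → row (1,6) (6,2)
{In/d/x, In/d/w} → row (7,4) (7,4)
{In/e/x, In/e/w} → row (1,3) (1,3)
{In/c/x} → row (6,7) (6,7)
{In/c/w} → row (6,4) (6,4)
That's 5 distinct rows out of 12 strategies.

5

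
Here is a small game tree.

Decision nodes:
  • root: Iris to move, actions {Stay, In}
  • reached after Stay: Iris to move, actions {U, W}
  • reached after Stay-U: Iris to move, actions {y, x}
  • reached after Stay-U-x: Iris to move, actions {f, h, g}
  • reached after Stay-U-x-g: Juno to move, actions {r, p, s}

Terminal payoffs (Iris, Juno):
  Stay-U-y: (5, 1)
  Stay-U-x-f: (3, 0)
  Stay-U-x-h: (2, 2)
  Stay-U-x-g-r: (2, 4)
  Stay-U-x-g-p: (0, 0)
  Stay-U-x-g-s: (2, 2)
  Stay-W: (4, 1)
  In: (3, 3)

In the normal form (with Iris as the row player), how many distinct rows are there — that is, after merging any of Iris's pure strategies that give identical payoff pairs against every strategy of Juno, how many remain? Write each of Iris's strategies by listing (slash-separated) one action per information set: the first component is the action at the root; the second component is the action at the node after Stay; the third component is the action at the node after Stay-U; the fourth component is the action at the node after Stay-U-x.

Iris has 24 pure strategies: Stay/U/y/f, Stay/U/y/h, Stay/U/y/g, Stay/U/x/f, Stay/U/x/h, Stay/U/x/g, Stay/W/y/f, Stay/W/y/h, Stay/W/y/g, Stay/W/x/f, Stay/W/x/h, Stay/W/x/g, In/U/y/f, In/U/y/h, In/U/y/g, In/U/x/f, In/U/x/h, In/U/x/g, In/W/y/f, In/W/y/h, In/W/y/g, In/W/x/f, In/W/x/h, In/W/x/g. Columns: r, p, s.
{Stay/U/y/f, Stay/U/y/h, Stay/U/y/g} → row (5,1) (5,1) (5,1)
{Stay/U/x/f} → row (3,0) (3,0) (3,0)
{Stay/U/x/h} → row (2,2) (2,2) (2,2)
{Stay/U/x/g} → row (2,4) (0,0) (2,2)
{Stay/W/y/f, Stay/W/y/h, Stay/W/y/g, Stay/W/x/f, Stay/W/x/h, Stay/W/x/g} → row (4,1) (4,1) (4,1)
{In/U/y/f, In/U/y/h, In/U/y/g, In/U/x/f, In/U/x/h, In/U/x/g, In/W/y/f, In/W/y/h, In/W/y/g, In/W/x/f, In/W/x/h, In/W/x/g} → row (3,3) (3,3) (3,3)
That's 6 distinct rows out of 24 strategies.

6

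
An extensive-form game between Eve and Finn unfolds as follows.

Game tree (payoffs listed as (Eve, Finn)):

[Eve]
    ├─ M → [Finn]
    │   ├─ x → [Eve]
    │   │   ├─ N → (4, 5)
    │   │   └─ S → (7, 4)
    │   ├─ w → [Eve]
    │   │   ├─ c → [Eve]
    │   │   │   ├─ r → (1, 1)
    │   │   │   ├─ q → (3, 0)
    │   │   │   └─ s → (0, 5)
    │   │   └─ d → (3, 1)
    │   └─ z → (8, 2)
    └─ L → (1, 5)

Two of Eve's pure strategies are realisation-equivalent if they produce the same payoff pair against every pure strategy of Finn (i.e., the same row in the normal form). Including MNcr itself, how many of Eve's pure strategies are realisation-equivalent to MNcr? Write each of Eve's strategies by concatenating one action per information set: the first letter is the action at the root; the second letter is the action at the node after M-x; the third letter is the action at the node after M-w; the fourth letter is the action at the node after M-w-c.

Row for MNcr (columns x, w, z): (4,5) (1,1) (8,2).
Every one of Eve's information sets is on the play path for some reply by Finn when Eve follows MNcr.
Changing the action at any of them therefore changes at least one column, so only MNcr itself gives this row.

1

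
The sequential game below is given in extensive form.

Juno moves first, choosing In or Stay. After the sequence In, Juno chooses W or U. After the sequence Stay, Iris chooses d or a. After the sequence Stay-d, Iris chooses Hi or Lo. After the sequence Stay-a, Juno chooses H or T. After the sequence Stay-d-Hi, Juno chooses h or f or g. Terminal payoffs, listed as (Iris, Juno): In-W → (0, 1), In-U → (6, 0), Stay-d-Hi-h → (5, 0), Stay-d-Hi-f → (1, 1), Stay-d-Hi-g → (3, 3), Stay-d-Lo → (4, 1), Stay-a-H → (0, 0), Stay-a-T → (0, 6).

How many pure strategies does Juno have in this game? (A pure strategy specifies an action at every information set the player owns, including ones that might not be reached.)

Juno owns the root with actions {In, Stay} — two choices.
Juno owns the node after In with actions {W, U} — two choices.
Juno owns the node after Stay-a with actions {H, T} — two choices.
Juno owns the node after Stay-d-Hi with actions {h, f, g} — three choices.
A pure strategy fixes one action at each information set independently, so the count is the product 2 × 2 × 2 × 3 = 24.

24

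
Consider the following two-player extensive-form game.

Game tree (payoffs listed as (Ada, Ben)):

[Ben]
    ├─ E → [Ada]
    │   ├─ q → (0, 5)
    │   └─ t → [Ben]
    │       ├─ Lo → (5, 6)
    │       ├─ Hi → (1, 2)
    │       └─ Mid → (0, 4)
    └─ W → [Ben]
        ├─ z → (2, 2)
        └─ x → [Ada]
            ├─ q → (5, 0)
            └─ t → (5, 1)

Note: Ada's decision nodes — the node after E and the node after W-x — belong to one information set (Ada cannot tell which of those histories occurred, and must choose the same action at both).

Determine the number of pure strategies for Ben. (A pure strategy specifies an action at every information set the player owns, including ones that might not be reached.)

Ben owns the root with actions {E, W} — two choices.
Ben owns the node after W with actions {z, x} — two choices.
Ben owns the node after E-t with actions {Lo, Hi, Mid} — three choices.
A pure strategy fixes one action at each information set independently, so the count is the product 2 × 2 × 3 = 12.

12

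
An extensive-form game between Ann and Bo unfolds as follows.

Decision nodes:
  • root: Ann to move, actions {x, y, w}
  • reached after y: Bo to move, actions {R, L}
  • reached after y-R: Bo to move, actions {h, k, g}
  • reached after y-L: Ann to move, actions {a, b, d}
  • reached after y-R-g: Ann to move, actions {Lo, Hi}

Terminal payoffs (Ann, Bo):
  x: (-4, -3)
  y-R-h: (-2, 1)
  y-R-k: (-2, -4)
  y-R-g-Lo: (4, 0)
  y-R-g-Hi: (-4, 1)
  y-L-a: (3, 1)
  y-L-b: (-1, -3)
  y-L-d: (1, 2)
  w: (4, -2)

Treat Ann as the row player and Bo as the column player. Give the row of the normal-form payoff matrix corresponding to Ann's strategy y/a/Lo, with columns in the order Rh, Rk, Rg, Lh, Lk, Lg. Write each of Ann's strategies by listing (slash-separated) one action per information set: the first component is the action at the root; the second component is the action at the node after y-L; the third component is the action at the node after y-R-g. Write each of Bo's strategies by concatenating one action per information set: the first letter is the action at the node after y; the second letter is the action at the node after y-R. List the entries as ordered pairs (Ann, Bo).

vs Rh: Ann plays y → Bo plays R at [y] → Bo plays h at [y-R] → (-2, 1)
vs Rk: Ann plays y → Bo plays R at [y] → Bo plays k at [y-R] → (-2, -4)
vs Rg: Ann plays y → Bo plays R at [y] → Bo plays g at [y-R] → Ann plays Lo at [y-R-g] → (4, 0)
vs Lh: Ann plays y → Bo plays L at [y] → Ann plays a at [y-L] → (3, 1)
vs Lk: Ann plays y → Bo plays L at [y] → Ann plays a at [y-L] → (3, 1)
vs Lg: Ann plays y → Bo plays L at [y] → Ann plays a at [y-L] → (3, 1)

(-2,1) (-2,-4) (4,0) (3,1) (3,1) (3,1)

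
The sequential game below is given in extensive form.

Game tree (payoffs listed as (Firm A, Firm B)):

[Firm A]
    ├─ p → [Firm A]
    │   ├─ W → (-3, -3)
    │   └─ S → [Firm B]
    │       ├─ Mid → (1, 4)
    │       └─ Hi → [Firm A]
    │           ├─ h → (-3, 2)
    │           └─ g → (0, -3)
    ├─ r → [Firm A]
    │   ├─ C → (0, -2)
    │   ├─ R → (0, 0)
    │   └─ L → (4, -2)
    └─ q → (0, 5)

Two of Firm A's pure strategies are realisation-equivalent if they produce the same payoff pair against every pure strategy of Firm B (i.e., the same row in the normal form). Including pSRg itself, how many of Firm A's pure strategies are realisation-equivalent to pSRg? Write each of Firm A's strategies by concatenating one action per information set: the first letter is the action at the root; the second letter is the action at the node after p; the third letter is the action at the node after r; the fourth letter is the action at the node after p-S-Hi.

Row for pSRg (columns Mid, Hi): (1,4) (0,-3).
Under pSRg, Firm A's choice at the node after r can never be reached regardless of what Firm B does, so varying those choices leaves every outcome unchanged.
Holding the reachable choices fixed and varying the unreachable one freely already gives 3 equivalent strategies.
No other strategy reproduces this row, so those 3 are the full class: pSCg, pSRg, pSLg.

3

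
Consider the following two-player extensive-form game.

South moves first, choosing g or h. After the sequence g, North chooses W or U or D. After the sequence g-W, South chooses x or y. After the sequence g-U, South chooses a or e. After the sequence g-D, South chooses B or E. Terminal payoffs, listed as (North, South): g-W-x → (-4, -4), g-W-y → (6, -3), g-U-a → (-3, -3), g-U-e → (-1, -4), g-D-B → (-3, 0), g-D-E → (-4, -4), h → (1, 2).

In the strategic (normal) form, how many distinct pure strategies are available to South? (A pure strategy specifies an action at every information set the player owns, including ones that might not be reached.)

16

South owns the root with actions {g, h} — two choices.
South owns the node after g-W with actions {x, y} — two choices.
South owns the node after g-U with actions {a, e} — two choices.
South owns the node after g-D with actions {B, E} — two choices.
A pure strategy fixes one action at each information set independently, so the count is the product 2 × 2 × 2 × 2 = 16.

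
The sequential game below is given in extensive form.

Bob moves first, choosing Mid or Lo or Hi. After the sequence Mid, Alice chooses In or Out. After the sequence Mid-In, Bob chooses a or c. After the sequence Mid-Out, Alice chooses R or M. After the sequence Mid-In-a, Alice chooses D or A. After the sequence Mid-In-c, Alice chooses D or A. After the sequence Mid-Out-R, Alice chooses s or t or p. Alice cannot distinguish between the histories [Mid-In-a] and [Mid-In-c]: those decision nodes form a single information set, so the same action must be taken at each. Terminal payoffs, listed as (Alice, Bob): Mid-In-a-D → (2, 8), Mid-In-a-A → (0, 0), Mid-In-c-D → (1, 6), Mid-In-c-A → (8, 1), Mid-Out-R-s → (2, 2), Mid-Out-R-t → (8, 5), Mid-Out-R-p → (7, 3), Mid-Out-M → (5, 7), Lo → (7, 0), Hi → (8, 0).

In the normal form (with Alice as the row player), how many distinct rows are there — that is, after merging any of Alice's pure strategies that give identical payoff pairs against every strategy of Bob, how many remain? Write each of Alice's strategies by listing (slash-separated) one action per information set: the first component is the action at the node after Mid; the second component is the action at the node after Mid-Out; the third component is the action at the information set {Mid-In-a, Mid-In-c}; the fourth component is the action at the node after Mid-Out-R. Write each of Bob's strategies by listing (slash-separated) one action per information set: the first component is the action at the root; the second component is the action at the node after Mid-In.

Alice has 24 pure strategies: In/R/D/s, In/R/D/t, In/R/D/p, In/R/A/s, In/R/A/t, In/R/A/p, In/M/D/s, In/M/D/t, In/M/D/p, In/M/A/s, In/M/A/t, In/M/A/p, Out/R/D/s, Out/R/D/t, Out/R/D/p, Out/R/A/s, Out/R/A/t, Out/R/A/p, Out/M/D/s, Out/M/D/t, Out/M/D/p, Out/M/A/s, Out/M/A/t, Out/M/A/p. Columns: Mid/a, Mid/c, Lo/a, Lo/c, Hi/a, Hi/c.
{In/R/D/s, In/R/D/t, In/R/D/p, In/M/D/s, In/M/D/t, In/M/D/p} → row (2,8) (1,6) (7,0) (7,0) (8,0) (8,0)
{In/R/A/s, In/R/A/t, In/R/A/p, In/M/A/s, In/M/A/t, In/M/A/p} → row (0,0) (8,1) (7,0) (7,0) (8,0) (8,0)
{Out/R/D/s, Out/R/A/s} → row (2,2) (2,2) (7,0) (7,0) (8,0) (8,0)
{Out/R/D/t, Out/R/A/t} → row (8,5) (8,5) (7,0) (7,0) (8,0) (8,0)
{Out/R/D/p, Out/R/A/p} → row (7,3) (7,3) (7,0) (7,0) (8,0) (8,0)
{Out/M/D/s, Out/M/D/t, Out/M/D/p, Out/M/A/s, Out/M/A/t, Out/M/A/p} → row (5,7) (5,7) (7,0) (7,0) (8,0) (8,0)
That's 6 distinct rows out of 24 strategies.

6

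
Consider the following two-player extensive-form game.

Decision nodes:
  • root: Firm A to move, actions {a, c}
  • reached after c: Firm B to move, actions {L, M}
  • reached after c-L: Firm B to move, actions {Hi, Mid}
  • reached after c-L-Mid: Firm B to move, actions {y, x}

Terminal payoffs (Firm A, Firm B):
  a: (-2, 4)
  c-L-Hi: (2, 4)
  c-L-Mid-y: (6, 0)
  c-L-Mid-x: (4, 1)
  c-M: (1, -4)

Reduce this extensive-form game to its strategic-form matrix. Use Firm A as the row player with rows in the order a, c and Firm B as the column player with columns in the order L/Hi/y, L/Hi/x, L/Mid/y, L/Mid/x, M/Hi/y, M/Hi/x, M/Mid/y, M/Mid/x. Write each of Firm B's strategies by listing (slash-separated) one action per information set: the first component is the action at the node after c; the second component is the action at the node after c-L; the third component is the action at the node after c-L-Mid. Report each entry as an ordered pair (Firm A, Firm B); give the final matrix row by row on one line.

Row a: L/Hi/y→(-2,4), L/Hi/x→(-2,4), L/Mid/y→(-2,4), L/Mid/x→(-2,4), M/Hi/y→(-2,4), M/Hi/x→(-2,4), M/Mid/y→(-2,4), M/Mid/x→(-2,4)
Row c: L/Hi/y→(2,4), L/Hi/x→(2,4), L/Mid/y→(6,0), L/Mid/x→(4,1), M/Hi/y→(1,-4), M/Hi/x→(1,-4), M/Mid/y→(1,-4), M/Mid/x→(1,-4)

a: (-2,4) (-2,4) (-2,4) (-2,4) (-2,4) (-2,4) (-2,4) (-2,4) | c: (2,4) (2,4) (6,0) (4,1) (1,-4) (1,-4) (1,-4) (1,-4)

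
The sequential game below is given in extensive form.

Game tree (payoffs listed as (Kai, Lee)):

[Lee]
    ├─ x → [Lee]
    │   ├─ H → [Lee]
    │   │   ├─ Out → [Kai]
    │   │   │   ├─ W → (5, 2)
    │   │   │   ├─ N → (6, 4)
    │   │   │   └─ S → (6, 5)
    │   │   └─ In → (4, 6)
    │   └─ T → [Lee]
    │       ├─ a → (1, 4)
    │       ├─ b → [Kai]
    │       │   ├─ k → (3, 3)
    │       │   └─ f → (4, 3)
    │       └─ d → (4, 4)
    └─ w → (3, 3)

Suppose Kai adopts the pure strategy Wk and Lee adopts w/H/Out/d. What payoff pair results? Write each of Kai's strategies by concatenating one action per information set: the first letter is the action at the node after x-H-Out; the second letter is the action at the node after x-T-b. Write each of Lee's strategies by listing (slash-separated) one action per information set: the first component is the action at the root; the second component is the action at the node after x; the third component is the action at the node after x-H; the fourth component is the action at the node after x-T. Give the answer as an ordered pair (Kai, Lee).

(3, 3)

Trace the play path from the root:
  Lee plays w
→ terminal payoff (3, 3).
(Kai's choice at the node after x-H-Out is never reached on this path, so it doesn't affect the outcome.)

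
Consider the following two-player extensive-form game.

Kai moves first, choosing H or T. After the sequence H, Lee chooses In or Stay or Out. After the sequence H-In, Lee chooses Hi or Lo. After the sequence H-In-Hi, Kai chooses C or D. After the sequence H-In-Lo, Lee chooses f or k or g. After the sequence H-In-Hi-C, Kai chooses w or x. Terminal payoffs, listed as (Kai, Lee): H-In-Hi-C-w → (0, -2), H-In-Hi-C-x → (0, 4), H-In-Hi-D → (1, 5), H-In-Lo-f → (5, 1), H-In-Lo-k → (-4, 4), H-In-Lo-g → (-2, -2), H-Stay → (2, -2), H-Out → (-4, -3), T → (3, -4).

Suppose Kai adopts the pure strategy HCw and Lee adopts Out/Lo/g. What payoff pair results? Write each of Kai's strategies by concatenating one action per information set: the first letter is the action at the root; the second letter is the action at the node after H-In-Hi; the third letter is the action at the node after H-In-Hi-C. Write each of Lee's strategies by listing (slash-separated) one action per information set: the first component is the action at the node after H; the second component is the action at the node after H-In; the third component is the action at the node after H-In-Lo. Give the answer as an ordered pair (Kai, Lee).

(-4, -3)

Trace the play path from the root:
  Kai plays H
  Lee plays Out at [H]
→ terminal payoff (-4, -3).
(Kai's choice at the node after H-In-Hi is never reached on this path, so it doesn't affect the outcome.)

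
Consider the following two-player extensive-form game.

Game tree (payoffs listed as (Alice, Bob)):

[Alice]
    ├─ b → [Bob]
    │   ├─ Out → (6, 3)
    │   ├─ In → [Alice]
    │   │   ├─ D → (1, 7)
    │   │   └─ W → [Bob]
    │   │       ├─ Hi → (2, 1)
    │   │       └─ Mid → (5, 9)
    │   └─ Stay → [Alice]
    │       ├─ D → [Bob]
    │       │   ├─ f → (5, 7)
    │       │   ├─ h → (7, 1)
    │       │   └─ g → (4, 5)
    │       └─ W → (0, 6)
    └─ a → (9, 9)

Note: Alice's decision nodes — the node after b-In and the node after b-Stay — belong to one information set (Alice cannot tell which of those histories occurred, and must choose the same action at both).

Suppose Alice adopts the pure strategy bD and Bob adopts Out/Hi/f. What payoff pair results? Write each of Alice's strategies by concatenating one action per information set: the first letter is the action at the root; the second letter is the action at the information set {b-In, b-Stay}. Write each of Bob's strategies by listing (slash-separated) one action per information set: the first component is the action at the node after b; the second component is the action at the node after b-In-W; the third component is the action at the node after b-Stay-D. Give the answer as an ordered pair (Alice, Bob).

Trace the play path from the root:
  Alice plays b
  Bob plays Out at [b]
→ terminal payoff (6, 3).
(Alice's choice at the information set {b-In, b-Stay} is never reached on this path, so it doesn't affect the outcome.)

(6, 3)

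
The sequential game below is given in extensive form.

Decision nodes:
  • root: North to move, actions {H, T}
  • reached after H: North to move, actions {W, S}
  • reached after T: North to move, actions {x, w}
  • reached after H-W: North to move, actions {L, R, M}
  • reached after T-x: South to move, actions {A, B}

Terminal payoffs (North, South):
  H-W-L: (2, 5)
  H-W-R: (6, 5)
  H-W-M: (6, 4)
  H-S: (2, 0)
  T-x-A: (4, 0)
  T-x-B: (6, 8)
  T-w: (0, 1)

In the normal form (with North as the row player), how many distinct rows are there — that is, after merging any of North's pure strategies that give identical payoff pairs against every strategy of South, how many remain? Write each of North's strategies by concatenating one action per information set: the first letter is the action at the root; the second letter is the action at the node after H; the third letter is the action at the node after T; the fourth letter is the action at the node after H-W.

6

North has 24 pure strategies: HWxL, HWxR, HWxM, HWwL, HWwR, HWwM, HSxL, HSxR, HSxM, HSwL, HSwR, HSwM, TWxL, TWxR, TWxM, TWwL, TWwR, TWwM, TSxL, TSxR, TSxM, TSwL, TSwR, TSwM. Columns: A, B.
{HWxL, HWwL} → row (2,5) (2,5)
{HWxR, HWwR} → row (6,5) (6,5)
{HWxM, HWwM} → row (6,4) (6,4)
{HSxL, HSxR, HSxM, HSwL, HSwR, HSwM} → row (2,0) (2,0)
{TWxL, TWxR, TWxM, TSxL, TSxR, TSxM} → row (4,0) (6,8)
{TWwL, TWwR, TWwM, TSwL, TSwR, TSwM} → row (0,1) (0,1)
That's 6 distinct rows out of 24 strategies.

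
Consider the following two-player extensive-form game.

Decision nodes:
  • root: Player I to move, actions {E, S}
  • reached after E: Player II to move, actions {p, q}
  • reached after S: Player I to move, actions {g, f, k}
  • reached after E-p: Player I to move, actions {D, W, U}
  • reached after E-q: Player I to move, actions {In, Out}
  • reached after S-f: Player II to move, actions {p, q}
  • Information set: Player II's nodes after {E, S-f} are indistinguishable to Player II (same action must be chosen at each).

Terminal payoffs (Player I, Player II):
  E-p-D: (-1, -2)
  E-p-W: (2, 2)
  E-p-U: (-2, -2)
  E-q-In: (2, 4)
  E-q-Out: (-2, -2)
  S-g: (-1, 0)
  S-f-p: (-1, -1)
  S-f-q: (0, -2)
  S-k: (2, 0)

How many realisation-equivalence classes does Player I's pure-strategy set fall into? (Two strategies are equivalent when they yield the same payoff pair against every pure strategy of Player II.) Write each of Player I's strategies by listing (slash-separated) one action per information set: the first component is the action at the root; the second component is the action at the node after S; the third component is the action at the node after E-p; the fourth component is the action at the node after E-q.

Player I has 36 pure strategies: E/g/D/In, E/g/D/Out, E/g/W/In, E/g/W/Out, E/g/U/In, E/g/U/Out, E/f/D/In, E/f/D/Out, E/f/W/In, E/f/W/Out, E/f/U/In, E/f/U/Out, E/k/D/In, E/k/D/Out, E/k/W/In, E/k/W/Out, E/k/U/In, E/k/U/Out, S/g/D/In, S/g/D/Out, S/g/W/In, S/g/W/Out, S/g/U/In, S/g/U/Out, S/f/D/In, S/f/D/Out, S/f/W/In, S/f/W/Out, S/f/U/In, S/f/U/Out, S/k/D/In, S/k/D/Out, S/k/W/In, S/k/W/Out, S/k/U/In, S/k/U/Out. Columns: p, q.
{E/g/D/In, E/f/D/In, E/k/D/In} → row (-1,-2) (2,4)
{E/g/D/Out, E/f/D/Out, E/k/D/Out} → row (-1,-2) (-2,-2)
{E/g/W/In, E/f/W/In, E/k/W/In} → row (2,2) (2,4)
{E/g/W/Out, E/f/W/Out, E/k/W/Out} → row (2,2) (-2,-2)
{E/g/U/In, E/f/U/In, E/k/U/In} → row (-2,-2) (2,4)
{E/g/U/Out, E/f/U/Out, E/k/U/Out} → row (-2,-2) (-2,-2)
{S/g/D/In, S/g/D/Out, S/g/W/In, S/g/W/Out, S/g/U/In, S/g/U/Out} → row (-1,0) (-1,0)
{S/f/D/In, S/f/D/Out, S/f/W/In, S/f/W/Out, S/f/U/In, S/f/U/Out} → row (-1,-1) (0,-2)
{S/k/D/In, S/k/D/Out, S/k/W/In, S/k/W/Out, S/k/U/In, S/k/U/Out} → row (2,0) (2,0)
That's 9 distinct rows out of 36 strategies.

9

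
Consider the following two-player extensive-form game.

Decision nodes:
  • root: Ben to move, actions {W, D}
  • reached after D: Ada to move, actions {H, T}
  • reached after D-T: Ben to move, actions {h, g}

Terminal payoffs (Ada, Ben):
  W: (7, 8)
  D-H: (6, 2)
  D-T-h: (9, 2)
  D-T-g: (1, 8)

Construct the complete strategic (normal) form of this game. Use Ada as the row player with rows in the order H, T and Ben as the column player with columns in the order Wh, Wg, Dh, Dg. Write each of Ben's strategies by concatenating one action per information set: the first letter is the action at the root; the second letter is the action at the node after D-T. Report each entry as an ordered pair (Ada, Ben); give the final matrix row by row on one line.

H: (7,8) (7,8) (6,2) (6,2) | T: (7,8) (7,8) (9,2) (1,8)

Row H: Wh→(7,8), Wg→(7,8), Dh→(6,2), Dg→(6,2)
Row T: Wh→(7,8), Wg→(7,8), Dh→(9,2), Dg→(1,8)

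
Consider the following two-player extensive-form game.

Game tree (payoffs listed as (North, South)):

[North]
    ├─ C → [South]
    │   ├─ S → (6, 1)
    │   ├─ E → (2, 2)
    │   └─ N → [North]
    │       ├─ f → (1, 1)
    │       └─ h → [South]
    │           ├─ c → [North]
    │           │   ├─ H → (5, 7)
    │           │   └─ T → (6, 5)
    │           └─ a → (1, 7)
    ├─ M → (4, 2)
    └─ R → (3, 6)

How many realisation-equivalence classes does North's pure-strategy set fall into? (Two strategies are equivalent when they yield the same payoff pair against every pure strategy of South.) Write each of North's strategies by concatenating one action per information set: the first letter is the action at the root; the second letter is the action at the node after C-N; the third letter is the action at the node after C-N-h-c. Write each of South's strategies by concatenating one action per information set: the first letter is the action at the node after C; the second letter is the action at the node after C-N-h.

5

North has 12 pure strategies: CfH, CfT, ChH, ChT, MfH, MfT, MhH, MhT, RfH, RfT, RhH, RhT. Columns: Sc, Sa, Ec, Ea, Nc, Na.
{CfH, CfT} → row (6,1) (6,1) (2,2) (2,2) (1,1) (1,1)
{ChH} → row (6,1) (6,1) (2,2) (2,2) (5,7) (1,7)
{ChT} → row (6,1) (6,1) (2,2) (2,2) (6,5) (1,7)
{MfH, MfT, MhH, MhT} → row (4,2) (4,2) (4,2) (4,2) (4,2) (4,2)
{RfH, RfT, RhH, RhT} → row (3,6) (3,6) (3,6) (3,6) (3,6) (3,6)
That's 5 distinct rows out of 12 strategies.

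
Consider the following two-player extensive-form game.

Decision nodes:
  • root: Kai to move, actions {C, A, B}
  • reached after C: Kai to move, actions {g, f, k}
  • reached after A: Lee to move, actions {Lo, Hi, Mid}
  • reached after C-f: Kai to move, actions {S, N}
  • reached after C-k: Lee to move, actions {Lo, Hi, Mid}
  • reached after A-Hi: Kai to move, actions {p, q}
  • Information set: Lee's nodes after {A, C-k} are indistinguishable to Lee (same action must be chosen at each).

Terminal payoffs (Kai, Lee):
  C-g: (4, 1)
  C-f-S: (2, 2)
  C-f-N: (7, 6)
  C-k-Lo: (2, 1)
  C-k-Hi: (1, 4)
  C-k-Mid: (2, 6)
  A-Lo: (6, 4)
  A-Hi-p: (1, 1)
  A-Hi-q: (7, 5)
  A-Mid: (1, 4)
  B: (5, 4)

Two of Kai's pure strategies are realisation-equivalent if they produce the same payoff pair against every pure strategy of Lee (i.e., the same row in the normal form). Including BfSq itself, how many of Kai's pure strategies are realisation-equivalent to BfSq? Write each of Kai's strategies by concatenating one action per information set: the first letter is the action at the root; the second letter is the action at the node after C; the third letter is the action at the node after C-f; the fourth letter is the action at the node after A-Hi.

Row for BfSq (columns Lo, Hi, Mid): (5,4) (5,4) (5,4).
Under BfSq, Kai's choice at the node after C and at the node after C-f and at the node after A-Hi can never be reached regardless of what Lee does, so varying those choices leaves every outcome unchanged.
Holding the reachable choices fixed and varying the unreachable ones freely already gives 3 × 2 × 2 = 12 equivalent strategies.
No other strategy reproduces this row, so those 12 are the full class: BgSp, BgSq, BgNp, BgNq, BfSp, BfSq, BfNp, BfNq, BkSp, BkSq, BkNp, BkNq.

12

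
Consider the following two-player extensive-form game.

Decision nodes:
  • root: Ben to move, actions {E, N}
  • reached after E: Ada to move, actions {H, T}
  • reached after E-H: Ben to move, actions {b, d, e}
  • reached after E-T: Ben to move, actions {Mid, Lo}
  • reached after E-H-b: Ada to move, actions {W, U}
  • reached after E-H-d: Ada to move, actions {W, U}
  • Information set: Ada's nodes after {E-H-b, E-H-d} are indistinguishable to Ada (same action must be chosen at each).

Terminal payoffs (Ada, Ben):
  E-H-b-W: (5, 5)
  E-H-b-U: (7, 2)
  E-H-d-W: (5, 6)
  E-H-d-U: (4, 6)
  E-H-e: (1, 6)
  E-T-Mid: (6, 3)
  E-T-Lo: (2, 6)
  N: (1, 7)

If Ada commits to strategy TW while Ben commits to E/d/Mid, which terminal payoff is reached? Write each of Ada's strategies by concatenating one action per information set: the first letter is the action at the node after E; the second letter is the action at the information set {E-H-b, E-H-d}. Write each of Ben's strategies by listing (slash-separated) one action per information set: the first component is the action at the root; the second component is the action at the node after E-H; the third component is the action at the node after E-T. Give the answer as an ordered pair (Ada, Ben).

(6, 3)

Trace the play path from the root:
  Ben plays E
  Ada plays T at [E]
  Ben plays Mid at [E-T]
→ terminal payoff (6, 3).
(Ada's choice at the information set {E-H-b, E-H-d} is never reached on this path, so it doesn't affect the outcome.)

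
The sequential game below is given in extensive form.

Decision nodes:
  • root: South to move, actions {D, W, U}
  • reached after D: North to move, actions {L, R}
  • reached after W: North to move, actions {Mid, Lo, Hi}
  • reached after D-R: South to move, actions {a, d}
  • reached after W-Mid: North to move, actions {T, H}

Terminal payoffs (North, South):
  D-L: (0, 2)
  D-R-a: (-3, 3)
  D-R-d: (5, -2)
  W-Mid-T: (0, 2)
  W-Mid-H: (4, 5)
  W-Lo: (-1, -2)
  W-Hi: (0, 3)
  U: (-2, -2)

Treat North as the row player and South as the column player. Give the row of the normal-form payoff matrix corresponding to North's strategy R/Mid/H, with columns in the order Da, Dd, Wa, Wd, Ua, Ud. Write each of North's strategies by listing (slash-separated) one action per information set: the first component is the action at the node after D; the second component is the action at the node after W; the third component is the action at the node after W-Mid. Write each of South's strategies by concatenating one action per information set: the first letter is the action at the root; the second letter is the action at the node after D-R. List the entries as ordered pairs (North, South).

vs Da: South plays D → North plays R at [D] → South plays a at [D-R] → (-3, 3)
vs Dd: South plays D → North plays R at [D] → South plays d at [D-R] → (5, -2)
vs Wa: South plays W → North plays Mid at [W] → North plays H at [W-Mid] → (4, 5)
vs Wd: South plays W → North plays Mid at [W] → North plays H at [W-Mid] → (4, 5)
vs Ua: South plays U → (-2, -2)
vs Ud: South plays U → (-2, -2)

(-3,3) (5,-2) (4,5) (4,5) (-2,-2) (-2,-2)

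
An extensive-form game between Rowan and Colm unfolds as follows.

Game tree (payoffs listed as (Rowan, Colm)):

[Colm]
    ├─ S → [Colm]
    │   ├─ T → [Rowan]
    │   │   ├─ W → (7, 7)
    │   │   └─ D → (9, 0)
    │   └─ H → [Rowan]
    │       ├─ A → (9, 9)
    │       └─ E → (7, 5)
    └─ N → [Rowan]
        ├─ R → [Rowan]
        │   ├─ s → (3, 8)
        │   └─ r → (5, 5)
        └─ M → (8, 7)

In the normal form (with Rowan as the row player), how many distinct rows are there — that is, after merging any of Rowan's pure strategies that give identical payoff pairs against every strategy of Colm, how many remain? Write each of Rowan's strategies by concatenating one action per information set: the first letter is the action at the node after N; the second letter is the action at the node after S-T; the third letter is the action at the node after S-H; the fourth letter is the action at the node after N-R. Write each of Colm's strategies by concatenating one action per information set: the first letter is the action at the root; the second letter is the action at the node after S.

Rowan has 16 pure strategies: RWAs, RWAr, RWEs, RWEr, RDAs, RDAr, RDEs, RDEr, MWAs, MWAr, MWEs, MWEr, MDAs, MDAr, MDEs, MDEr. Columns: ST, SH, NT, NH.
{RWAs} → row (7,7) (9,9) (3,8) (3,8)
{RWAr} → row (7,7) (9,9) (5,5) (5,5)
{RWEs} → row (7,7) (7,5) (3,8) (3,8)
{RWEr} → row (7,7) (7,5) (5,5) (5,5)
{RDAs} → row (9,0) (9,9) (3,8) (3,8)
{RDAr} → row (9,0) (9,9) (5,5) (5,5)
{RDEs} → row (9,0) (7,5) (3,8) (3,8)
{RDEr} → row (9,0) (7,5) (5,5) (5,5)
{MWAs, MWAr} → row (7,7) (9,9) (8,7) (8,7)
{MWEs, MWEr} → row (7,7) (7,5) (8,7) (8,7)
{MDAs, MDAr} → row (9,0) (9,9) (8,7) (8,7)
{MDEs, MDEr} → row (9,0) (7,5) (8,7) (8,7)
That's 12 distinct rows out of 16 strategies.

12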